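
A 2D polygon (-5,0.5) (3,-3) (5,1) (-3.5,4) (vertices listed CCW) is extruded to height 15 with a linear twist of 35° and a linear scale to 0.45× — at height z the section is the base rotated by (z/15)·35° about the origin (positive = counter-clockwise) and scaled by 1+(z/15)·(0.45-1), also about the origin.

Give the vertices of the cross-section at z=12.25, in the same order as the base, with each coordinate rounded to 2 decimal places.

t = z/height = 12.25/15 = 0.816667
s = 1 + (scale-1)·z/height = 1 + (0.45-1)·12.25/15 = 0.550833
θ = twist·z/height = 35°·12.25/15 = 28.5833° = 0.498873 rad
cos θ = 0.878122, sin θ = 0.478436 (intermediates below are computed at full precision and shown rounded to 5 d.p.)
v1: (-5,0.5) → rotate → (-4.62983,-1.95312) → ×s → (-2.55026,-1.07584) → (-2.55,-1.08)
v2: (3,-3) → rotate → (4.06968,-1.19906) → ×s → (2.24171,-0.66048) → (2.24,-0.66)
v3: (5,1) → rotate → (3.91217,3.27030) → ×s → (2.15496,1.80139) → (2.15,1.80)
v4: (-3.5,4) → rotate → (-4.98717,1.83796) → ×s → (-2.74710,1.01241) → (-2.75,1.01)

Cross-section at z=12.25: (-2.55,-1.08) (2.24,-0.66) (2.15,1.80) (-2.75,1.01)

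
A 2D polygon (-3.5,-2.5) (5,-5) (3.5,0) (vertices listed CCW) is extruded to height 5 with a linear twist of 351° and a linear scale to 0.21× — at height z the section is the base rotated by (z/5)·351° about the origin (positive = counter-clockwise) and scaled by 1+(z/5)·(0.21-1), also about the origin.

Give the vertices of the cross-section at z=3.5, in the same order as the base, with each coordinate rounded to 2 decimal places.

Cross-section at z=3.5: (-0.37,1.89) (-2.96,-1.12) (-0.64,-1.43)

t = z/height = 3.5/5 = 0.7
s = 1 + (scale-1)·z/height = 1 + (0.21-1)·3.5/5 = 0.447000
θ = twist·z/height = 351°·3.5/5 = 245.7000° = 4.288274 rad
cos θ = -0.411514, sin θ = -0.911403 (intermediates below are computed at full precision and shown rounded to 5 d.p.)
v1: (-3.5,-2.5) → rotate → (-0.83821,4.21870) → ×s → (-0.37468,1.88576) → (-0.37,1.89)
v2: (5,-5) → rotate → (-6.61459,-2.49944) → ×s → (-2.95672,-1.11725) → (-2.96,-1.12)
v3: (3.5,0) → rotate → (-1.44030,-3.18991) → ×s → (-0.64381,-1.42589) → (-0.64,-1.43)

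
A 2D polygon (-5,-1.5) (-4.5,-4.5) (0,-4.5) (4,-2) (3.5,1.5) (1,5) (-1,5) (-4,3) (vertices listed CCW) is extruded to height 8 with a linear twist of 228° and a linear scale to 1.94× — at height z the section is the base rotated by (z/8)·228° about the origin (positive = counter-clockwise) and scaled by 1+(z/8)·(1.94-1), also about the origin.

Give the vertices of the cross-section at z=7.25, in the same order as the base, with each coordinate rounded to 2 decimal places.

t = z/height = 7.25/8 = 0.90625
s = 1 + (scale-1)·z/height = 1 + (1.94-1)·7.25/8 = 1.851875
θ = twist·z/height = 228°·7.25/8 = 206.6250° = 3.606287 rad
cos θ = -0.893959, sin θ = -0.448149 (intermediates below are computed at full precision and shown rounded to 5 d.p.)
v1: (-5,-1.5) → rotate → (3.79757,3.58168) → ×s → (7.03263,6.63283) → (7.03,6.63)
v2: (-4.5,-4.5) → rotate → (2.00614,6.03949) → ×s → (3.71513,11.18437) → (3.72,11.18)
v3: (0,-4.5) → rotate → (-2.01667,4.02281) → ×s → (-3.73462,7.44975) → (-3.73,7.45)
v4: (4,-2) → rotate → (-4.47213,-0.00468) → ×s → (-8.28183,-0.00867) → (-8.28,-0.01)
v5: (3.5,1.5) → rotate → (-2.45663,-2.90946) → ×s → (-4.54938,-5.38796) → (-4.55,-5.39)
v6: (1,5) → rotate → (1.34679,-4.91794) → ×s → (2.49408,-9.10742) → (2.49,-9.11)
v7: (-1,5) → rotate → (3.13470,-4.02164) → ×s → (5.80508,-7.44758) → (5.81,-7.45)
v8: (-4,3) → rotate → (4.92028,-0.88928) → ×s → (9.11175,-1.64683) → (9.11,-1.65)

Cross-section at z=7.25: (7.03,6.63) (3.72,11.18) (-3.73,7.45) (-8.28,-0.01) (-4.55,-5.39) (2.49,-9.11) (5.81,-7.45) (9.11,-1.65)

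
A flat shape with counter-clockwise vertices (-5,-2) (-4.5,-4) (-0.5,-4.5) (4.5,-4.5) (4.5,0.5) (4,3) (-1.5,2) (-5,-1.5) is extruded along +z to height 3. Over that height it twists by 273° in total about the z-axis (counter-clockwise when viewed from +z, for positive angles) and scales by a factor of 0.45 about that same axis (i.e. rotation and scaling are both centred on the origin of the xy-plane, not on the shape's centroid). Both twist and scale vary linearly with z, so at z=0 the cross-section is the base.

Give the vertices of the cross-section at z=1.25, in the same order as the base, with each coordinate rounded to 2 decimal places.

t = z/height = 1.25/3 = 0.416667
s = 1 + (scale-1)·z/height = 1 + (0.45-1)·1.25/3 = 0.770833
θ = twist·z/height = 273°·1.25/3 = 113.7500° = 1.985312 rad
cos θ = -0.402747, sin θ = 0.915311 (intermediates below are computed at full precision and shown rounded to 5 d.p.)
v1: (-5,-2) → rotate → (3.84436,-3.77106) → ×s → (2.96336,-2.90686) → (2.96,-2.91)
v2: (-4.5,-4) → rotate → (5.47361,-2.50791) → ×s → (4.21924,-1.93318) → (4.22,-1.93)
v3: (-0.5,-4.5) → rotate → (4.32028,1.35470) → ×s → (3.33021,1.04425) → (3.33,1.04)
v4: (4.5,-4.5) → rotate → (2.30654,5.93126) → ×s → (1.77796,4.57201) → (1.78,4.57)
v5: (4.5,0.5) → rotate → (-2.27002,3.91753) → ×s → (-1.74980,3.01976) → (-1.75,3.02)
v6: (4,3) → rotate → (-4.35692,2.45301) → ×s → (-3.35846,1.89086) → (-3.36,1.89)
v7: (-1.5,2) → rotate → (-1.22650,-2.17846) → ×s → (-0.94543,-1.67923) → (-0.95,-1.68)
v8: (-5,-1.5) → rotate → (3.38670,-3.97244) → ×s → (2.61058,-3.06209) → (2.61,-3.06)

Cross-section at z=1.25: (2.96,-2.91) (4.22,-1.93) (3.33,1.04) (1.78,4.57) (-1.75,3.02) (-3.36,1.89) (-0.95,-1.68) (2.61,-3.06)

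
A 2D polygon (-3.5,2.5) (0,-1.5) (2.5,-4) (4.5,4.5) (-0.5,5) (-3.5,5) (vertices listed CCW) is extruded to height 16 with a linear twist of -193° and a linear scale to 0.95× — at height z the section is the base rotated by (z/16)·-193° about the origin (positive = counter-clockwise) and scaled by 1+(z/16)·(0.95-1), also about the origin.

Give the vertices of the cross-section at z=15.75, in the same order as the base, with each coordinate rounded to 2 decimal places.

Cross-section at z=15.75: (2.87,-2.92) (0.25,1.40) (-1.68,4.16) (-4.96,-3.47) (-0.36,-4.76) (2.45,-5.26)

t = z/height = 15.75/16 = 0.984375
s = 1 + (scale-1)·z/height = 1 + (0.95-1)·15.75/16 = 0.950781
θ = twist·z/height = -193°·15.75/16 = -189.9844° = -3.315853 rad
cos θ = -0.984855, sin θ = 0.173380 (intermediates below are computed at full precision and shown rounded to 5 d.p.)
v1: (-3.5,2.5) → rotate → (3.01354,-3.06897) → ×s → (2.86522,-2.91792) → (2.87,-2.92)
v2: (0,-1.5) → rotate → (0.26007,1.47728) → ×s → (0.24727,1.40457) → (0.25,1.40)
v3: (2.5,-4) → rotate → (-1.76862,4.37287) → ×s → (-1.68157,4.15764) → (-1.68,4.16)
v4: (4.5,4.5) → rotate → (-5.21206,-3.65164) → ×s → (-4.95553,-3.47191) → (-4.96,-3.47)
v5: (-0.5,5) → rotate → (-0.37447,-5.01097) → ×s → (-0.35604,-4.76433) → (-0.36,-4.76)
v6: (-3.5,5) → rotate → (2.58009,-5.53110) → ×s → (2.45311,-5.25887) → (2.45,-5.26)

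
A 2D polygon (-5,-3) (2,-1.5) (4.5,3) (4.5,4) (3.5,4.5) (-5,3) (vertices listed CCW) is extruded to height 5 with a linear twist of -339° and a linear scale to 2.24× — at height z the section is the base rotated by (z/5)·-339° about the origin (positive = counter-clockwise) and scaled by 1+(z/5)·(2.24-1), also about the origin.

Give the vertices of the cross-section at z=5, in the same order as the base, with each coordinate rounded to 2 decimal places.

Cross-section at z=5: (-8.05,-10.29) (5.39,-1.53) (7.00,9.89) (6.20,11.98) (3.71,12.22) (-12.86,2.26)

t = z/height = 5/5 = 1
s = 1 + (scale-1)·z/height = 1 + (2.24-1)·5/5 = 2.240000
θ = twist·z/height = -339°·5/5 = -339.0000° = -5.916666 rad
cos θ = 0.933580, sin θ = 0.358368 (intermediates below are computed at full precision and shown rounded to 5 d.p.)
v1: (-5,-3) → rotate → (-3.59280,-4.59258) → ×s → (-8.04787,-10.28738) → (-8.05,-10.29)
v2: (2,-1.5) → rotate → (2.40471,-0.68363) → ×s → (5.38656,-1.53134) → (5.39,-1.53)
v3: (4.5,3) → rotate → (3.12601,4.41340) → ×s → (7.00226,9.88601) → (7.00,9.89)
v4: (4.5,4) → rotate → (2.76764,5.34698) → ×s → (6.19951,11.97723) → (6.20,11.98)
v5: (3.5,4.5) → rotate → (1.65488,5.45540) → ×s → (3.70692,12.22010) → (3.71,12.22)
v6: (-5,3) → rotate → (-5.74301,1.00890) → ×s → (-12.86433,2.25994) → (-12.86,2.26)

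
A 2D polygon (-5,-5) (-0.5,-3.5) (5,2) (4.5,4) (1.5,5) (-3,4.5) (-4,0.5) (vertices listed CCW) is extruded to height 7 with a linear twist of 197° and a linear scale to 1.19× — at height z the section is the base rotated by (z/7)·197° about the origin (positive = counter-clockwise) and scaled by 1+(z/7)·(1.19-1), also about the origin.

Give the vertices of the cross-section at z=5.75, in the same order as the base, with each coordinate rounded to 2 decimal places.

Cross-section at z=5.75: (7.30,3.69) (1.81,3.66) (-6.21,-0.39) (-6.39,-2.77) (-3.45,-4.95) (1.67,-6.02) (4.21,-1.99)

t = z/height = 5.75/7 = 0.821429
s = 1 + (scale-1)·z/height = 1 + (1.19-1)·5.75/7 = 1.156071
θ = twist·z/height = 197°·5.75/7 = 161.8214° = 2.824317 rad
cos θ = -0.950089, sin θ = 0.311980 (intermediates below are computed at full precision and shown rounded to 5 d.p.)
v1: (-5,-5) → rotate → (6.31034,3.19055) → ×s → (7.29521,3.68850) → (7.30,3.69)
v2: (-0.5,-3.5) → rotate → (1.56697,3.16932) → ×s → (1.81153,3.66396) → (1.81,3.66)
v3: (5,2) → rotate → (-5.37440,-0.34028) → ×s → (-6.21319,-0.39339) → (-6.21,-0.39)
v4: (4.5,4) → rotate → (-5.52332,-2.39645) → ×s → (-6.38535,-2.77046) → (-6.39,-2.77)
v5: (1.5,5) → rotate → (-2.98503,-4.28247) → ×s → (-3.45091,-4.95085) → (-3.45,-4.95)
v6: (-3,4.5) → rotate → (1.44636,-5.21134) → ×s → (1.67209,-6.02468) → (1.67,-6.02)
v7: (-4,0.5) → rotate → (3.64437,-1.72296) → ×s → (4.21315,-1.99187) → (4.21,-1.99)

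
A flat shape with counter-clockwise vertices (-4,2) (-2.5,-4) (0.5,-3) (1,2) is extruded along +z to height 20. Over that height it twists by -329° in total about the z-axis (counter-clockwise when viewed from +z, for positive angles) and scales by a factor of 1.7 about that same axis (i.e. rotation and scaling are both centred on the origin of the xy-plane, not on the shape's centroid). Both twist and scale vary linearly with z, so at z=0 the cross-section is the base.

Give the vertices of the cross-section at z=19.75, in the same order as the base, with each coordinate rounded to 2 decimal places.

t = z/height = 19.75/20 = 0.9875
s = 1 + (scale-1)·z/height = 1 + (1.7-1)·19.75/20 = 1.691250
θ = twist·z/height = -329°·19.75/20 = -324.8875° = -5.670357 rad
cos θ = 0.818024, sin θ = 0.575184 (intermediates below are computed at full precision and shown rounded to 5 d.p.)
v1: (-4,2) → rotate → (-4.42246,-0.66469) → ×s → (-7.47949,-1.12415) → (-7.48,-1.12)
v2: (-2.5,-4) → rotate → (0.25567,-4.71006) → ×s → (0.43241,-7.96588) → (0.43,-7.97)
v3: (0.5,-3) → rotate → (2.13456,-2.16648) → ×s → (3.61008,-3.66406) → (3.61,-3.66)
v4: (1,2) → rotate → (-0.33234,2.21123) → ×s → (-0.56208,3.73975) → (-0.56,3.74)

Cross-section at z=19.75: (-7.48,-1.12) (0.43,-7.97) (3.61,-3.66) (-0.56,3.74)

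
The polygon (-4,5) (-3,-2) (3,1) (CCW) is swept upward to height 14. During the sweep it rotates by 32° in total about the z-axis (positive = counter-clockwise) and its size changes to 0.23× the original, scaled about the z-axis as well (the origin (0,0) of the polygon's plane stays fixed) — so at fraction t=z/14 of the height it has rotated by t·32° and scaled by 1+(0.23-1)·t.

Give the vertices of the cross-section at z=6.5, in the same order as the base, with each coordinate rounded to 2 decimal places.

t = z/height = 6.5/14 = 0.464286
s = 1 + (scale-1)·z/height = 1 + (0.23-1)·6.5/14 = 0.642500
θ = twist·z/height = 32°·6.5/14 = 14.8571° = 0.259306 rad
cos θ = 0.966568, sin θ = 0.256410 (intermediates below are computed at full precision and shown rounded to 5 d.p.)
v1: (-4,5) → rotate → (-5.14832,3.80720) → ×s → (-3.30780,2.44613) → (-3.31,2.45)
v2: (-3,-2) → rotate → (-2.38688,-2.70237) → ×s → (-1.53357,-1.73627) → (-1.53,-1.74)
v3: (3,1) → rotate → (2.64329,1.73580) → ×s → (1.69832,1.11525) → (1.70,1.12)

Cross-section at z=6.5: (-3.31,2.45) (-1.53,-1.74) (1.70,1.12)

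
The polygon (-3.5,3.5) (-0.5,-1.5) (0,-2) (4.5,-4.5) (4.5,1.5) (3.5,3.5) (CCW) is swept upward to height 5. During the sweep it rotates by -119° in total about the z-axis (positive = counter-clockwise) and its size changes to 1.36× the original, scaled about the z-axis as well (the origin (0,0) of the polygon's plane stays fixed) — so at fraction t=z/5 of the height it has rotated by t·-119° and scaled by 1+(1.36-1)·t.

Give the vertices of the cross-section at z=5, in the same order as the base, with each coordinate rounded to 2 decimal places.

t = z/height = 5/5 = 1
s = 1 + (scale-1)·z/height = 1 + (1.36-1)·5/5 = 1.360000
θ = twist·z/height = -119°·5/5 = -119.0000° = -2.076942 rad
cos θ = -0.484810, sin θ = -0.874620 (intermediates below are computed at full precision and shown rounded to 5 d.p.)
v1: (-3.5,3.5) → rotate → (4.75800,1.36434) → ×s → (6.47088,1.85550) → (6.47,1.86)
v2: (-0.5,-1.5) → rotate → (-1.06952,1.16452) → ×s → (-1.45455,1.58375) → (-1.45,1.58)
v3: (0,-2) → rotate → (-1.74924,0.96962) → ×s → (-2.37897,1.31868) → (-2.38,1.32)
v4: (4.5,-4.5) → rotate → (-6.11743,-1.75415) → ×s → (-8.31971,-2.38564) → (-8.32,-2.39)
v5: (4.5,1.5) → rotate → (-0.86971,-4.66300) → ×s → (-1.18281,-6.34168) → (-1.18,-6.34)
v6: (3.5,3.5) → rotate → (1.36434,-4.75800) → ×s → (1.85550,-6.47088) → (1.86,-6.47)

Cross-section at z=5: (6.47,1.86) (-1.45,1.58) (-2.38,1.32) (-8.32,-2.39) (-1.18,-6.34) (1.86,-6.47)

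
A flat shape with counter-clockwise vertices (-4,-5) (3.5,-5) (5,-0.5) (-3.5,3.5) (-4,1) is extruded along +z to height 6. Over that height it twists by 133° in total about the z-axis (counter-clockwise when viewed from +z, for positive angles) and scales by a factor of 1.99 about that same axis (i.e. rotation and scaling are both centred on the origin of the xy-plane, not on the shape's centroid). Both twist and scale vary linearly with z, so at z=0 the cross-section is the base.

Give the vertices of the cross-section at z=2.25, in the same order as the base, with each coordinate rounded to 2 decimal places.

Cross-section at z=2.25: (1.71,-8.61) (8.34,-0.75) (4.94,4.80) (-6.76,-0.58) (-4.58,-3.31)

t = z/height = 2.25/6 = 0.375
s = 1 + (scale-1)·z/height = 1 + (1.99-1)·2.25/6 = 1.371250
θ = twist·z/height = 133°·2.25/6 = 49.8750° = 0.870483 rad
cos θ = 0.644457, sin θ = 0.764640 (intermediates below are computed at full precision and shown rounded to 5 d.p.)
v1: (-4,-5) → rotate → (1.24537,-6.28085) → ×s → (1.70772,-8.61261) → (1.71,-8.61)
v2: (3.5,-5) → rotate → (6.07880,-0.54605) → ×s → (8.33556,-0.74877) → (8.34,-0.75)
v3: (5,-0.5) → rotate → (3.60461,3.50097) → ×s → (4.94282,4.80071) → (4.94,4.80)
v4: (-3.5,3.5) → rotate → (-4.93184,-0.42064) → ×s → (-6.76279,-0.57680) → (-6.76,-0.58)
v5: (-4,1) → rotate → (-3.34247,-2.41410) → ×s → (-4.58336,-3.31034) → (-4.58,-3.31)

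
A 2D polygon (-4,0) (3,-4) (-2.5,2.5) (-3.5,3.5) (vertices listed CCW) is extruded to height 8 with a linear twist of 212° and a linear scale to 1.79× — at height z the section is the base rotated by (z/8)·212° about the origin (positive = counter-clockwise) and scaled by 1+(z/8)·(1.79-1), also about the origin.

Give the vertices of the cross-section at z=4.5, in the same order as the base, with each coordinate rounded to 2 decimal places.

Cross-section at z=4.5: (2.82,-5.04) (2.92,6.60) (-1.39,-4.91) (-1.94,-6.88)

t = z/height = 4.5/8 = 0.5625
s = 1 + (scale-1)·z/height = 1 + (1.79-1)·4.5/8 = 1.444375
θ = twist·z/height = 212°·4.5/8 = 119.2500° = 2.081305 rad
cos θ = -0.488621, sin θ = 0.872496 (intermediates below are computed at full precision and shown rounded to 5 d.p.)
v1: (-4,0) → rotate → (1.95448,-3.48998) → ×s → (2.82301,-5.04085) → (2.82,-5.04)
v2: (3,-4) → rotate → (2.02412,4.57197) → ×s → (2.92359,6.60364) → (2.92,6.60)
v3: (-2.5,2.5) → rotate → (-0.95969,-3.40279) → ×s → (-1.38615,-4.91491) → (-1.39,-4.91)
v4: (-3.5,3.5) → rotate → (-1.34356,-4.76391) → ×s → (-1.94061,-6.88087) → (-1.94,-6.88)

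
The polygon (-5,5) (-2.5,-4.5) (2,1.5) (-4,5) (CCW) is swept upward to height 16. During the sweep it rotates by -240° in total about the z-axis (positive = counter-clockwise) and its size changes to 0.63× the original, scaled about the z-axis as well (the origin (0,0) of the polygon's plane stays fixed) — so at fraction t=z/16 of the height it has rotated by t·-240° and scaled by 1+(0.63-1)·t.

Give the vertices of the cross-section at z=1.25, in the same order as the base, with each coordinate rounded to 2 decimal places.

Cross-section at z=1.25: (-3.04,6.16) (-3.70,-3.36) (2.31,0.76) (-2.12,5.85)

t = z/height = 1.25/16 = 0.078125
s = 1 + (scale-1)·z/height = 1 + (0.63-1)·1.25/16 = 0.971094
θ = twist·z/height = -240°·1.25/16 = -18.7500° = -0.327249 rad
cos θ = 0.946930, sin θ = -0.321439 (intermediates below are computed at full precision and shown rounded to 5 d.p.)
v1: (-5,5) → rotate → (-3.12745,6.34185) → ×s → (-3.03705,6.15853) → (-3.04,6.16)
v2: (-2.5,-4.5) → rotate → (-3.81380,-3.45759) → ×s → (-3.70356,-3.35764) → (-3.70,-3.36)
v3: (2,1.5) → rotate → (2.37602,0.77752) → ×s → (2.30734,0.75504) → (2.31,0.76)
v4: (-4,5) → rotate → (-2.18052,6.02041) → ×s → (-2.11749,5.84638) → (-2.12,5.85)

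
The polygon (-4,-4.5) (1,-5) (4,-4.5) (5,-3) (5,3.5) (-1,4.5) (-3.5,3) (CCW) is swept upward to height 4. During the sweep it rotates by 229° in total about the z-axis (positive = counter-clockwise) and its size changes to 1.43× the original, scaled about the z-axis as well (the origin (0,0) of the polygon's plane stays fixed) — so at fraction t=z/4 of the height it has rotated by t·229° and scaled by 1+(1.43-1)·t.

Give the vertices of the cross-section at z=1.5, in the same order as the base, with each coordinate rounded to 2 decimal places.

Cross-section at z=1.5: (4.88,-5.01) (5.87,0.74) (5.55,4.26) (3.89,5.54) (-3.64,6.08) (-5.30,-0.78) (-3.77,-3.80)

t = z/height = 1.5/4 = 0.375
s = 1 + (scale-1)·z/height = 1 + (1.43-1)·1.5/4 = 1.161250
θ = twist·z/height = 229°·1.5/4 = 85.8750° = 1.498801 rad
cos θ = 0.071933, sin θ = 0.997409 (intermediates below are computed at full precision and shown rounded to 5 d.p.)
v1: (-4,-4.5) → rotate → (4.20061,-4.31333) → ×s → (4.87796,-5.00886) → (4.88,-5.01)
v2: (1,-5) → rotate → (5.05898,0.63775) → ×s → (5.87474,0.74058) → (5.87,0.74)
v3: (4,-4.5) → rotate → (4.77607,3.66594) → ×s → (5.54622,4.25707) → (5.55,4.26)
v4: (5,-3) → rotate → (3.35189,4.77125) → ×s → (3.89238,5.54061) → (3.89,5.54)
v5: (5,3.5) → rotate → (-3.13127,5.23881) → ×s → (-3.63619,6.08357) → (-3.64,6.08)
v6: (-1,4.5) → rotate → (-4.56028,-0.67371) → ×s → (-5.29562,-0.78235) → (-5.30,-0.78)
v7: (-3.5,3) → rotate → (-3.24399,-3.27514) → ×s → (-3.76709,-3.80325) → (-3.77,-3.80)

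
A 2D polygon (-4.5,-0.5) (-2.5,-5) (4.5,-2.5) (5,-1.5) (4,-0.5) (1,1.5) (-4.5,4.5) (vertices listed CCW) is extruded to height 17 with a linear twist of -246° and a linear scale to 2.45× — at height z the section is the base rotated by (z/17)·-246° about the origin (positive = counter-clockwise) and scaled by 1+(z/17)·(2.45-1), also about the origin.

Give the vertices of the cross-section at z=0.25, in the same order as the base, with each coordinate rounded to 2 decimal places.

t = z/height = 0.25/17 = 0.0147059
s = 1 + (scale-1)·z/height = 1 + (2.45-1)·0.25/17 = 1.021324
θ = twist·z/height = -246°·0.25/17 = -3.6176° = -0.063140 rad
cos θ = 0.998007, sin θ = -0.063098 (intermediates below are computed at full precision and shown rounded to 5 d.p.)
v1: (-4.5,-0.5) → rotate → (-4.52258,-0.21506) → ×s → (-4.61902,-0.21965) → (-4.62,-0.22)
v2: (-2.5,-5) → rotate → (-2.81051,-4.83229) → ×s → (-2.87044,-4.93533) → (-2.87,-4.94)
v3: (4.5,-2.5) → rotate → (4.33329,-2.77896) → ×s → (4.42569,-2.83822) → (4.43,-2.84)
v4: (5,-1.5) → rotate → (4.89539,-1.81250) → ×s → (4.99978,-1.85115) → (5.00,-1.85)
v5: (4,-0.5) → rotate → (3.96048,-0.75140) → ×s → (4.04493,-0.76742) → (4.04,-0.77)
v6: (1,1.5) → rotate → (1.09265,1.43391) → ×s → (1.11595,1.46449) → (1.12,1.46)
v7: (-4.5,4.5) → rotate → (-4.20709,4.77497) → ×s → (-4.29680,4.87679) → (-4.30,4.88)

Cross-section at z=0.25: (-4.62,-0.22) (-2.87,-4.94) (4.43,-2.84) (5.00,-1.85) (4.04,-0.77) (1.12,1.46) (-4.30,4.88)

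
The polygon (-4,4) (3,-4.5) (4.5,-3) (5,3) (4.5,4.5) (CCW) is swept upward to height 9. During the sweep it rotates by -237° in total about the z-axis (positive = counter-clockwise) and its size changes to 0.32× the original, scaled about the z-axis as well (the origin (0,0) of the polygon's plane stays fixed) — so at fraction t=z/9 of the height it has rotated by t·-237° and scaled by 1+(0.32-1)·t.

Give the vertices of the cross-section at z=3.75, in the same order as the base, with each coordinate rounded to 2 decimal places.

Cross-section at z=3.75: (3.27,2.40) (-3.51,-1.63) (-2.62,-2.86) (1.58,-3.87) (2.70,-3.68)

t = z/height = 3.75/9 = 0.416667
s = 1 + (scale-1)·z/height = 1 + (0.32-1)·3.75/9 = 0.716667
θ = twist·z/height = -237°·3.75/9 = -98.7500° = -1.723513 rad
cos θ = -0.152123, sin θ = -0.988362 (intermediates below are computed at full precision and shown rounded to 5 d.p.)
v1: (-4,4) → rotate → (4.56194,3.34495) → ×s → (3.26939,2.39722) → (3.27,2.40)
v2: (3,-4.5) → rotate → (-4.90400,-2.28053) → ×s → (-3.51453,-1.63438) → (-3.51,-1.63)
v3: (4.5,-3) → rotate → (-3.64964,-3.99126) → ×s → (-2.61558,-2.86040) → (-2.62,-2.86)
v4: (5,3) → rotate → (2.20447,-5.39818) → ×s → (1.57987,-3.86869) → (1.58,-3.87)
v5: (4.5,4.5) → rotate → (3.76307,-5.13218) → ×s → (2.69687,-3.67806) → (2.70,-3.68)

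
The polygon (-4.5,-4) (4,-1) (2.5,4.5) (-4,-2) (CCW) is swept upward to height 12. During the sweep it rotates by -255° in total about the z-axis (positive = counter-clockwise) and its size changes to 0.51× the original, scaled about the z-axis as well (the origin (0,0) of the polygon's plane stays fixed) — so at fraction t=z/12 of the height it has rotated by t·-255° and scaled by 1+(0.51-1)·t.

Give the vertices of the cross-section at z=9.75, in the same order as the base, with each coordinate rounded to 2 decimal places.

Cross-section at z=9.75: (3.51,0.90) (-1.87,1.64) (-2.58,-1.72) (2.69,-0.03)

t = z/height = 9.75/12 = 0.8125
s = 1 + (scale-1)·z/height = 1 + (0.51-1)·9.75/12 = 0.601875
θ = twist·z/height = -255°·9.75/12 = -207.1875° = -3.616104 rad
cos θ = -0.889516, sin θ = 0.456904 (intermediates below are computed at full precision and shown rounded to 5 d.p.)
v1: (-4.5,-4) → rotate → (5.83044,1.50200) → ×s → (3.50919,0.90401) → (3.51,0.90)
v2: (4,-1) → rotate → (-3.10116,2.71713) → ×s → (-1.86651,1.63537) → (-1.87,1.64)
v3: (2.5,4.5) → rotate → (-4.27986,-2.86056) → ×s → (-2.57594,-1.72170) → (-2.58,-1.72)
v4: (-4,-2) → rotate → (4.47187,-0.04858) → ×s → (2.69151,-0.02924) → (2.69,-0.03)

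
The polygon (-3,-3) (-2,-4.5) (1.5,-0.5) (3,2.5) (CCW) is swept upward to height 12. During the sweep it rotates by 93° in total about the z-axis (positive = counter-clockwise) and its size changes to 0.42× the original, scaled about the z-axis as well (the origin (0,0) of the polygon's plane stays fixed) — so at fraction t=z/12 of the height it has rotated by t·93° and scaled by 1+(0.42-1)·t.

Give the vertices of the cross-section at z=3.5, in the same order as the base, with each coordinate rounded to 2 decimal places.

Cross-section at z=3.5: (-1.08,-3.35) (0.23,-4.09) (1.30,0.20) (1.27,2.99)

t = z/height = 3.5/12 = 0.291667
s = 1 + (scale-1)·z/height = 1 + (0.42-1)·3.5/12 = 0.830833
θ = twist·z/height = 93°·3.5/12 = 27.1250° = 0.473421 rad
cos θ = 0.890014, sin θ = 0.455933 (intermediates below are computed at full precision and shown rounded to 5 d.p.)
v1: (-3,-3) → rotate → (-1.30224,-4.03784) → ×s → (-1.08195,-3.35477) → (-1.08,-3.35)
v2: (-2,-4.5) → rotate → (0.27167,-4.91693) → ×s → (0.22571,-4.08515) → (0.23,-4.09)
v3: (1.5,-0.5) → rotate → (1.56299,0.23889) → ×s → (1.29858,0.19848) → (1.30,0.20)
v4: (3,2.5) → rotate → (1.53021,3.59283) → ×s → (1.27135,2.98505) → (1.27,2.99)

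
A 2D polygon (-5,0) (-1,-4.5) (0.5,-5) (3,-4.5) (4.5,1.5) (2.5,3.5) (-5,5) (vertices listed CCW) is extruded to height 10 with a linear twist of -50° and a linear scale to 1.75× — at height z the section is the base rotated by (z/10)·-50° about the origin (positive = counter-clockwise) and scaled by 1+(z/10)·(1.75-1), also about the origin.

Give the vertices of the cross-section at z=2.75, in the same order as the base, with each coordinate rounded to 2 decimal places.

t = z/height = 2.75/10 = 0.275
s = 1 + (scale-1)·z/height = 1 + (1.75-1)·2.75/10 = 1.206250
θ = twist·z/height = -50°·2.75/10 = -13.7500° = -0.239983 rad
cos θ = 0.971342, sin θ = -0.237686 (intermediates below are computed at full precision and shown rounded to 5 d.p.)
v1: (-5,0) → rotate → (-4.85671,1.18843) → ×s → (-5.85841,1.43354) → (-5.86,1.43)
v2: (-1,-4.5) → rotate → (-2.04093,-4.13335) → ×s → (-2.46187,-4.98586) → (-2.46,-4.99)
v3: (0.5,-5) → rotate → (-0.70276,-4.97555) → ×s → (-0.84770,-6.00176) → (-0.85,-6.00)
v4: (3,-4.5) → rotate → (1.84444,-5.08410) → ×s → (2.22486,-6.13269) → (2.22,-6.13)
v5: (4.5,1.5) → rotate → (4.72757,0.38743) → ×s → (5.70263,0.46733) → (5.70,0.47)
v6: (2.5,3.5) → rotate → (3.26026,2.80548) → ×s → (3.93268,3.38411) → (3.93,3.38)
v7: (-5,5) → rotate → (-3.66828,6.04514) → ×s → (-4.42486,7.29195) → (-4.42,7.29)

Cross-section at z=2.75: (-5.86,1.43) (-2.46,-4.99) (-0.85,-6.00) (2.22,-6.13) (5.70,0.47) (3.93,3.38) (-4.42,7.29)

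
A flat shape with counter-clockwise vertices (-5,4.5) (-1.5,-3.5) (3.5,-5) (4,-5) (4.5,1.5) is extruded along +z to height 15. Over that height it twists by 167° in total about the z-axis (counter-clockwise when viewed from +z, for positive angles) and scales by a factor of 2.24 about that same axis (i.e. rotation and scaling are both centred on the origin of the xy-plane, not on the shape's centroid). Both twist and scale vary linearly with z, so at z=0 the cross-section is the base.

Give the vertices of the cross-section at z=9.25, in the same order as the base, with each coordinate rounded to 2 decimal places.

Cross-section at z=9.25: (-5.76,-10.38) (6.61,-1.19) (7.21,8.00) (7.01,8.86) (-4.36,7.14)

t = z/height = 9.25/15 = 0.616667
s = 1 + (scale-1)·z/height = 1 + (2.24-1)·9.25/15 = 1.764667
θ = twist·z/height = 167°·9.25/15 = 102.9833° = 1.797398 rad
cos θ = -0.224668, sin θ = 0.974435 (intermediates below are computed at full precision and shown rounded to 5 d.p.)
v1: (-5,4.5) → rotate → (-3.26162,-5.88318) → ×s → (-5.75567,-10.38185) → (-5.76,-10.38)
v2: (-1.5,-3.5) → rotate → (3.74753,-0.67532) → ×s → (6.61313,-1.19171) → (6.61,-1.19)
v3: (3.5,-5) → rotate → (4.08584,4.53386) → ×s → (7.21015,8.00076) → (7.21,8.00)
v4: (4,-5) → rotate → (3.97351,5.02108) → ×s → (7.01192,8.86053) → (7.01,8.86)
v5: (4.5,1.5) → rotate → (-2.47266,4.04796) → ×s → (-4.36342,7.14330) → (-4.36,7.14)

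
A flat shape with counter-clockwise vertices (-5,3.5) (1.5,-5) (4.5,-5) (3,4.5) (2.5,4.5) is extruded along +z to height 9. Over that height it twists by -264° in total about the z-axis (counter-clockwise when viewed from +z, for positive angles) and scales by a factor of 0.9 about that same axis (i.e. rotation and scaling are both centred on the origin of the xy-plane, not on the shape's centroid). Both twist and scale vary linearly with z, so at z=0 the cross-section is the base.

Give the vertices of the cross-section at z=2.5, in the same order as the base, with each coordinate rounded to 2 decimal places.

t = z/height = 2.5/9 = 0.277778
s = 1 + (scale-1)·z/height = 1 + (0.9-1)·2.5/9 = 0.972222
θ = twist·z/height = -264°·2.5/9 = -73.3333° = -1.279908 rad
cos θ = 0.286803, sin θ = -0.957990 (intermediates below are computed at full precision and shown rounded to 5 d.p.)
v1: (-5,3.5) → rotate → (1.91895,5.79376) → ×s → (1.86564,5.63282) → (1.87,5.63)
v2: (1.5,-5) → rotate → (-4.35974,-2.87100) → ×s → (-4.23864,-2.79125) → (-4.24,-2.79)
v3: (4.5,-5) → rotate → (-3.49933,-5.74497) → ×s → (-3.40213,-5.58539) → (-3.40,-5.59)
v4: (3,4.5) → rotate → (5.17136,-1.58335) → ×s → (5.02771,-1.53937) → (5.03,-1.54)
v5: (2.5,4.5) → rotate → (5.02796,-1.10436) → ×s → (4.88830,-1.07368) → (4.89,-1.07)

Cross-section at z=2.5: (1.87,5.63) (-4.24,-2.79) (-3.40,-5.59) (5.03,-1.54) (4.89,-1.07)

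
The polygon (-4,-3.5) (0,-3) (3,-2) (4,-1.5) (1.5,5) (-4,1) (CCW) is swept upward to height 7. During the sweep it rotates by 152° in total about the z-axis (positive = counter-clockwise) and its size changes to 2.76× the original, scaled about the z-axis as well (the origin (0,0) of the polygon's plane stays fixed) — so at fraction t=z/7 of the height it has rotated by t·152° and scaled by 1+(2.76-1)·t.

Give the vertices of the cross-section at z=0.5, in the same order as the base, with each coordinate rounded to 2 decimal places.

t = z/height = 0.5/7 = 0.0714286
s = 1 + (scale-1)·z/height = 1 + (2.76-1)·0.5/7 = 1.125714
θ = twist·z/height = 152°·0.5/7 = 10.8571° = 0.189493 rad
cos θ = 0.982100, sin θ = 0.188361 (intermediates below are computed at full precision and shown rounded to 5 d.p.)
v1: (-4,-3.5) → rotate → (-3.26914,-4.19079) → ×s → (-3.68011,-4.71764) → (-3.68,-4.72)
v2: (0,-3) → rotate → (0.56508,-2.94630) → ×s → (0.63612,-3.31669) → (0.64,-3.32)
v3: (3,-2) → rotate → (3.32302,-1.39912) → ×s → (3.74077,-1.57501) → (3.74,-1.58)
v4: (4,-1.5) → rotate → (4.21094,-0.71971) → ×s → (4.74032,-0.81018) → (4.74,-0.81)
v5: (1.5,5) → rotate → (0.53135,5.19304) → ×s → (0.59814,5.84588) → (0.60,5.85)
v6: (-4,1) → rotate → (-4.11676,0.22866) → ×s → (-4.63430,0.25740) → (-4.63,0.26)

Cross-section at z=0.5: (-3.68,-4.72) (0.64,-3.32) (3.74,-1.58) (4.74,-0.81) (0.60,5.85) (-4.63,0.26)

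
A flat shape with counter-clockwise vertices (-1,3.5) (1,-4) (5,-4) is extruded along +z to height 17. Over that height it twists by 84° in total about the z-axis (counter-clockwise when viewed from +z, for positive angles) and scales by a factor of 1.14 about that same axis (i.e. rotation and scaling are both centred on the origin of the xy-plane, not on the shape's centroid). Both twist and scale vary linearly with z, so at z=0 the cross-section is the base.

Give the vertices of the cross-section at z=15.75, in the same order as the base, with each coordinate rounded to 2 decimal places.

Cross-section at z=15.75: (-4.10,-0.27) (4.66,0.15) (5.61,4.57)

t = z/height = 15.75/17 = 0.926471
s = 1 + (scale-1)·z/height = 1 + (1.14-1)·15.75/17 = 1.129706
θ = twist·z/height = 84°·15.75/17 = 77.8235° = 1.358277 rad
cos θ = 0.210923, sin θ = 0.977503 (intermediates below are computed at full precision and shown rounded to 5 d.p.)
v1: (-1,3.5) → rotate → (-3.63218,-0.23927) → ×s → (-4.10330,-0.27031) → (-4.10,-0.27)
v2: (1,-4) → rotate → (4.12093,0.13381) → ×s → (4.65544,0.15116) → (4.66,0.15)
v3: (5,-4) → rotate → (4.96463,4.04382) → ×s → (5.60857,4.56833) → (5.61,4.57)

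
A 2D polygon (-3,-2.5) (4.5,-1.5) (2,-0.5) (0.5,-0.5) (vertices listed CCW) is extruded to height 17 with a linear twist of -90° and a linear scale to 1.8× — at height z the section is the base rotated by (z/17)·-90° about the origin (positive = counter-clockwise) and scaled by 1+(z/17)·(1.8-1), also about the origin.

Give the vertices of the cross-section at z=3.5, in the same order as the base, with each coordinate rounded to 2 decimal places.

t = z/height = 3.5/17 = 0.205882
s = 1 + (scale-1)·z/height = 1 + (1.8-1)·3.5/17 = 1.164706
θ = twist·z/height = -90°·3.5/17 = -18.5294° = -0.323399 rad
cos θ = 0.948161, sin θ = -0.317791 (intermediates below are computed at full precision and shown rounded to 5 d.p.)
v1: (-3,-2.5) → rotate → (-3.63896,-1.41703) → ×s → (-4.23832,-1.65042) → (-4.24,-1.65)
v2: (4.5,-1.5) → rotate → (3.79004,-2.85230) → ×s → (4.41428,-3.32209) → (4.41,-3.32)
v3: (2,-0.5) → rotate → (1.73743,-1.10966) → ×s → (2.02359,-1.29243) → (2.02,-1.29)
v4: (0.5,-0.5) → rotate → (0.31518,-0.63298) → ×s → (0.36710,-0.73723) → (0.37,-0.74)

Cross-section at z=3.5: (-4.24,-1.65) (4.41,-3.32) (2.02,-1.29) (0.37,-0.74)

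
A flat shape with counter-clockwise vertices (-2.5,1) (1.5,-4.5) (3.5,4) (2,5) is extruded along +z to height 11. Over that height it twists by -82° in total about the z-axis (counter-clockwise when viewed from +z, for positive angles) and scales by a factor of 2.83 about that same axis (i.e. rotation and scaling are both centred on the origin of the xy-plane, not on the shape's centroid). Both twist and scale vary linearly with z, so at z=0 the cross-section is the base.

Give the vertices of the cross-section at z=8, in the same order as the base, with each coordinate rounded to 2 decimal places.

Cross-section at z=8: (-0.93,6.21) (-7.28,-8.32) (12.17,-2.33) (12.41,1.87)

t = z/height = 8/11 = 0.727273
s = 1 + (scale-1)·z/height = 1 + (2.83-1)·8/11 = 2.330909
θ = twist·z/height = -82°·8/11 = -59.6364° = -1.040851 rad
cos θ = 0.505486, sin θ = -0.862835 (intermediates below are computed at full precision and shown rounded to 5 d.p.)
v1: (-2.5,1) → rotate → (-0.40088,2.66257) → ×s → (-0.93442,6.20622) → (-0.93,6.21)
v2: (1.5,-4.5) → rotate → (-3.12453,-3.56894) → ×s → (-7.28299,-8.31888) → (-7.28,-8.32)
v3: (3.5,4) → rotate → (5.22054,-0.99798) → ×s → (12.16861,-2.32619) → (12.17,-2.33)
v4: (2,5) → rotate → (5.32515,0.80176) → ×s → (12.41243,1.86883) → (12.41,1.87)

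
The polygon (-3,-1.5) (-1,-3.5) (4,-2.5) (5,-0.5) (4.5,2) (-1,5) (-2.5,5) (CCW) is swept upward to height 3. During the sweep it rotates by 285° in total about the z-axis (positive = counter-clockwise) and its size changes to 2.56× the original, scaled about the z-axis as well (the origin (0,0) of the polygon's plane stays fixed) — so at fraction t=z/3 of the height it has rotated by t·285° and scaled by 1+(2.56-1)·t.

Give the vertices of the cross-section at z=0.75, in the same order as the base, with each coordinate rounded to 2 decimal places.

Cross-section at z=0.75: (0.63,-4.62) (4.16,-2.88) (5.08,4.15) (2.89,6.36) (-0.62,6.82) (-7.03,0.92) (-7.70,-1.06)

t = z/height = 0.75/3 = 0.25
s = 1 + (scale-1)·z/height = 1 + (2.56-1)·0.75/3 = 1.390000
θ = twist·z/height = 285°·0.75/3 = 71.2500° = 1.243547 rad
cos θ = 0.321439, sin θ = 0.946930 (intermediates below are computed at full precision and shown rounded to 5 d.p.)
v1: (-3,-1.5) → rotate → (0.45608,-3.32295) → ×s → (0.63395,-4.61890) → (0.63,-4.62)
v2: (-1,-3.5) → rotate → (2.99282,-2.07197) → ×s → (4.16001,-2.88004) → (4.16,-2.88)
v3: (4,-2.5) → rotate → (3.65308,2.98412) → ×s → (5.07779,4.14793) → (5.08,4.15)
v4: (5,-0.5) → rotate → (2.08066,4.57393) → ×s → (2.89212,6.35776) → (2.89,6.36)
v5: (4.5,2) → rotate → (-0.44738,4.90406) → ×s → (-0.62186,6.81665) → (-0.62,6.82)
v6: (-1,5) → rotate → (-5.05609,0.66027) → ×s → (-7.02797,0.91777) → (-7.03,0.92)
v7: (-2.5,5) → rotate → (-5.53825,-0.76013) → ×s → (-7.69817,-1.05658) → (-7.70,-1.06)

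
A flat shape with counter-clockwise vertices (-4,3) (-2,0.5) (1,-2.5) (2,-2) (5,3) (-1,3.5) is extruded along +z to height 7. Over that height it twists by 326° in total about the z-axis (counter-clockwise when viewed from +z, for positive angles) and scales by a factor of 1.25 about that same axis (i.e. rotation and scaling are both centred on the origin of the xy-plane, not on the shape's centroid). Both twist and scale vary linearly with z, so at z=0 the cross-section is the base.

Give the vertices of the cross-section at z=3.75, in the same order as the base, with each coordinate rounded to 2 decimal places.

t = z/height = 3.75/7 = 0.535714
s = 1 + (scale-1)·z/height = 1 + (1.25-1)·3.75/7 = 1.133929
θ = twist·z/height = 326°·3.75/7 = 174.6429° = 3.048093 rad
cos θ = -0.995632, sin θ = 0.093364 (intermediates below are computed at full precision and shown rounded to 5 d.p.)
v1: (-4,3) → rotate → (3.70244,-3.36035) → ×s → (4.19830,-3.81040) → (4.20,-3.81)
v2: (-2,0.5) → rotate → (1.94458,-0.68454) → ×s → (2.20502,-0.77622) → (2.21,-0.78)
v3: (1,-2.5) → rotate → (-0.76222,2.58244) → ×s → (-0.86431,2.92831) → (-0.86,2.93)
v4: (2,-2) → rotate → (-1.80454,2.17799) → ×s → (-2.04622,2.46969) → (-2.05,2.47)
v5: (5,3) → rotate → (-5.25825,-2.52008) → ×s → (-5.96248,-2.85759) → (-5.96,-2.86)
v6: (-1,3.5) → rotate → (0.66886,-3.57808) → ×s → (0.75844,-4.05728) → (0.76,-4.06)

Cross-section at z=3.75: (4.20,-3.81) (2.21,-0.78) (-0.86,2.93) (-2.05,2.47) (-5.96,-2.86) (0.76,-4.06)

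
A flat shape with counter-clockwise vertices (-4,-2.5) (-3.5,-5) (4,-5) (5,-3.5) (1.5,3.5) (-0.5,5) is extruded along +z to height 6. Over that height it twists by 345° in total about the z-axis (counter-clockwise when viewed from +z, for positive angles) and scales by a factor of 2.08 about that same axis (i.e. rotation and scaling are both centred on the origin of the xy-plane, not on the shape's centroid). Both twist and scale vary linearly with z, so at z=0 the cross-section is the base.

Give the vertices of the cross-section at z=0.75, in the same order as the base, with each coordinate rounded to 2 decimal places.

t = z/height = 0.75/6 = 0.125
s = 1 + (scale-1)·z/height = 1 + (2.08-1)·0.75/6 = 1.135000
θ = twist·z/height = 345°·0.75/6 = 43.1250° = 0.752673 rad
cos θ = 0.729864, sin θ = 0.683592 (intermediates below are computed at full precision and shown rounded to 5 d.p.)
v1: (-4,-2.5) → rotate → (-1.21048,-4.55903) → ×s → (-1.37389,-5.17450) → (-1.37,-5.17)
v2: (-3.5,-5) → rotate → (0.86344,-6.04189) → ×s → (0.98000,-6.85755) → (0.98,-6.86)
v3: (4,-5) → rotate → (6.33742,-0.91495) → ×s → (7.19297,-1.03847) → (7.19,-1.04)
v4: (5,-3.5) → rotate → (6.04189,0.86344) → ×s → (6.85755,0.98000) → (6.86,0.98)
v5: (1.5,3.5) → rotate → (-1.29778,3.57991) → ×s → (-1.47298,4.06320) → (-1.47,4.06)
v6: (-0.5,5) → rotate → (-3.78289,3.30752) → ×s → (-4.29358,3.75404) → (-4.29,3.75)

Cross-section at z=0.75: (-1.37,-5.17) (0.98,-6.86) (7.19,-1.04) (6.86,0.98) (-1.47,4.06) (-4.29,3.75)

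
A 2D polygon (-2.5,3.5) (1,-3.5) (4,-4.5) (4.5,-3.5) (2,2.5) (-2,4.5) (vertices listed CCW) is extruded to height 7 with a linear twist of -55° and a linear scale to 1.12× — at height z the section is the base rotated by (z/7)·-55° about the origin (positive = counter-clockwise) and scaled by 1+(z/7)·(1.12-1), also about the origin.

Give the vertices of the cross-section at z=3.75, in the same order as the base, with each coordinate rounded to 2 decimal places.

Cross-section at z=3.75: (-0.48,4.55) (-0.91,-3.77) (1.35,-6.26) (2.34,-5.60) (3.16,1.27) (0.50,5.22)

t = z/height = 3.75/7 = 0.535714
s = 1 + (scale-1)·z/height = 1 + (1.12-1)·3.75/7 = 1.064286
θ = twist·z/height = -55°·3.75/7 = -29.4643° = -0.514249 rad
cos θ = 0.870662, sin θ = -0.491881 (intermediates below are computed at full precision and shown rounded to 5 d.p.)
v1: (-2.5,3.5) → rotate → (-0.45507,4.27702) → ×s → (-0.48433,4.55197) → (-0.48,4.55)
v2: (1,-3.5) → rotate → (-0.85092,-3.53920) → ×s → (-0.90562,-3.76672) → (-0.91,-3.77)
v3: (4,-4.5) → rotate → (1.26919,-5.88550) → ×s → (1.35078,-6.26386) → (1.35,-6.26)
v4: (4.5,-3.5) → rotate → (2.19640,-5.26078) → ×s → (2.33759,-5.59898) → (2.34,-5.60)
v5: (2,2.5) → rotate → (2.97103,1.19289) → ×s → (3.16202,1.26958) → (3.16,1.27)
v6: (-2,4.5) → rotate → (0.47214,4.90174) → ×s → (0.50249,5.21686) → (0.50,5.22)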